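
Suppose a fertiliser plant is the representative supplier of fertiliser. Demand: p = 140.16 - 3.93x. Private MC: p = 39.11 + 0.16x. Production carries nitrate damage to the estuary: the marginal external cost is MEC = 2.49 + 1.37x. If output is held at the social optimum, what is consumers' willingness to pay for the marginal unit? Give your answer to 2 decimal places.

Social marginal cost = private MC + MEC = 41.60 + 1.53x.
Set SMC = demand: 41.60 + 1.53x = 140.16 - 3.93x → x* = 18.0513.
Consumer price on the demand curve at x*: 140.16 − 3.93×18.0513 = 69.2184.

P = 69.22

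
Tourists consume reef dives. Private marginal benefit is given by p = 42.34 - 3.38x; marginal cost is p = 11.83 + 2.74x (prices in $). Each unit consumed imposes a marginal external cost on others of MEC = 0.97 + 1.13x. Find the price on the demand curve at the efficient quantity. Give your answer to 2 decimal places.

P = $28.57

Social marginal benefit = demand − MEC = 41.37 - 4.51x.
Set SMB = MC: 41.37 - 4.51x = 11.83 + 2.74x → x* = 4.0745.
Consumer price on the demand curve at x*: 42.34 − 3.38×4.0745 = 28.5682.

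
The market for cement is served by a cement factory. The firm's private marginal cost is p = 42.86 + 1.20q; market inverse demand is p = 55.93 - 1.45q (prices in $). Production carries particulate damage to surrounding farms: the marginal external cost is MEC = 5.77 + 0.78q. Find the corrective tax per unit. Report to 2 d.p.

tax = $7.43 per unit

Social marginal cost = private MC + MEC = 48.63 + 1.98q.
Set SMC = demand: 48.63 + 1.98q = 55.93 - 1.45q → q* = 2.1283.
The Pigouvian tax equals MEC at q*: 5.77 + 0.78×2.1283 = 7.4301.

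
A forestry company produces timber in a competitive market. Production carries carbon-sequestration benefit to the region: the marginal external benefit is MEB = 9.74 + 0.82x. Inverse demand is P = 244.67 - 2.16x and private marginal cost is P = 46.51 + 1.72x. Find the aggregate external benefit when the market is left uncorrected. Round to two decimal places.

1566.87

Market equilibrium (private): 46.51 + 1.72x = 244.67 - 2.16x → x_m = 51.0722.
Total external benefit = ∫₀^{x_m} (9.74 + 0.82x) dx = 9.74×51.0722 + ½×0.82×51.0722² = 1566.8748.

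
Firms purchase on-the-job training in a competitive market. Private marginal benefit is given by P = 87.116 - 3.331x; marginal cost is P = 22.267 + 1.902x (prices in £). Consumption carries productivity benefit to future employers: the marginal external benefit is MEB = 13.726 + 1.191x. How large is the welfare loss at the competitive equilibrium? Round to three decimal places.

Market equilibrium (private): 22.267 + 1.902x = 87.116 - 3.331x → x_m = 12.3923.
Social marginal benefit = demand + MEB = 100.842 - 2.140x.
Set SMB = MC: 100.842 - 2.140x = 22.267 + 1.902x → x* = 19.4396.
Height of the DWL triangle at x_m is SMB(x_m) − MC(x_m) = MEB(x_m) = 28.4853.
DWL = ½ × 7.0473 × 28.4853 = 100.3722.

DWL = £100.372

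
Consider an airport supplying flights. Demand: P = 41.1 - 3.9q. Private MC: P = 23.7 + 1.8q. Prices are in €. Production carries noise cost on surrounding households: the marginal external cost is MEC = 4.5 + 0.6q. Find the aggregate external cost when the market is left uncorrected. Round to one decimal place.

€16.5

Market equilibrium (private): 23.7 + 1.8q = 41.1 - 3.9q → q_m = 3.0526.
Total external cost = ∫₀^{q_m} (4.5 + 0.6q) dq = 4.5×3.0526 + ½×0.6×3.0526² = 16.5322.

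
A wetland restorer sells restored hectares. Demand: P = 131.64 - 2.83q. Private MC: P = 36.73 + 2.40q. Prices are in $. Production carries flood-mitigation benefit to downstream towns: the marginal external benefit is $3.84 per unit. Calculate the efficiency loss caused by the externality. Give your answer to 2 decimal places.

Market equilibrium (private): 36.73 + 2.40q = 131.64 - 2.83q → q_m = 18.1472.
Social marginal cost = private MC − MEB = 32.89 + 2.40q.
Set SMC = demand: 32.89 + 2.40q = 131.64 - 2.83q → q* = 18.8815.
Height of the DWL triangle at q_m is demand(q_m) − SMC(q_m) = MEB(q_m) = 3.8400.
DWL = ½ × 0.7343 × 3.8400 = 1.4099.

DWL = $1.41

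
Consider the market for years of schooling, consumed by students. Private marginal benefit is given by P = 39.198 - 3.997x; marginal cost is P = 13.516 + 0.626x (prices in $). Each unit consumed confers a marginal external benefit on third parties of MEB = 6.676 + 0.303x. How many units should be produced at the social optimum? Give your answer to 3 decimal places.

x* = 7.490

Social marginal benefit = demand + MEB = 45.874 - 3.694x.
Set SMB = MC: 45.874 - 3.694x = 13.516 + 0.626x → x* = 7.4903.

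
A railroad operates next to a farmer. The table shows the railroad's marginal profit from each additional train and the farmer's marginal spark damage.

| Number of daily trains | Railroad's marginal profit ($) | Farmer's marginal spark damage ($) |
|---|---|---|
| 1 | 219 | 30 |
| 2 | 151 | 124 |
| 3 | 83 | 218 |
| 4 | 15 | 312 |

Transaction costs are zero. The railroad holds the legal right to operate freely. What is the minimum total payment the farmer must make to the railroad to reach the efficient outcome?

$98

Left alone the railroad would choose level 4 (marginal profit stays positive).
Efficient level: k* = 2 (marginal profit ≥ marginal spark damage through 2).
The farmer must at least cover the railroad's forgone profit from cutting 4→2: 83 + 15 = 98.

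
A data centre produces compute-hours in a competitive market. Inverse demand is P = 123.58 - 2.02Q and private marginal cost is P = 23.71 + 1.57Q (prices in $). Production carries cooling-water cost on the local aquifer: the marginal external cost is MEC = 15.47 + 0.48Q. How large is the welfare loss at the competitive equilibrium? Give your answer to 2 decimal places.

DWL = $102.06

Market equilibrium (private): 23.71 + 1.57Q = 123.58 - 2.02Q → Q_m = 27.8189.
Social marginal cost = private MC + MEC = 39.18 + 2.05Q.
Set SMC = demand: 39.18 + 2.05Q = 123.58 - 2.02Q → Q* = 20.7371.
The welfare-loss triangle has base |Q_m − Q*| and height MEC(Q_m) (the vertical gap between SMC and demand is zero at Q* and MEC at Q_m).
DWL = ½ × 7.0818 × 28.8231 = 102.0597.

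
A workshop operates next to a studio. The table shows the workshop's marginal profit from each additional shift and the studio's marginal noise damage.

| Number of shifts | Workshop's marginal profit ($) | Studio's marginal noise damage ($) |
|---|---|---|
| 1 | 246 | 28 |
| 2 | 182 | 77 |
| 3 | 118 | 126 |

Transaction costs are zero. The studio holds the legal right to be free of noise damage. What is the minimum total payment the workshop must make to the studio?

$105

Efficient level: marginal profit ≥ marginal noise damage through level 2, so k* = 2.
With the studio holding the right, the workshop must at least compensate total damage at k*: 28 + 77 = 105.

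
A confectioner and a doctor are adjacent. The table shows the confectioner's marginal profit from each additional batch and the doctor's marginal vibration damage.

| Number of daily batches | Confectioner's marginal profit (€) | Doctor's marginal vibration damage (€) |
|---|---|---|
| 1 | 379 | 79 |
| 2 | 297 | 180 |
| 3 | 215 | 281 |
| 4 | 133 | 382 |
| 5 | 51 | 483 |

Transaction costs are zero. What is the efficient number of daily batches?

2

Bargaining reaches the level where marginal profit last exceeds marginal vibration damage.
That holds through level 2 (297 ≥ 180) but not at 3 (215 < 281).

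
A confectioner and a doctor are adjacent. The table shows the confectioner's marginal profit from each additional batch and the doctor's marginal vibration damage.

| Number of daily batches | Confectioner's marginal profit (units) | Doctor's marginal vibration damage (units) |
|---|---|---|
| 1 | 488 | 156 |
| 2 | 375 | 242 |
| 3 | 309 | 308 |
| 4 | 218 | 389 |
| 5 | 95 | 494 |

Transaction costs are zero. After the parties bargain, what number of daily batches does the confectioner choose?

3

Bargaining reaches the level where marginal profit last exceeds marginal vibration damage.
That holds through level 3 (309 ≥ 308) but not at 4 (218 < 389).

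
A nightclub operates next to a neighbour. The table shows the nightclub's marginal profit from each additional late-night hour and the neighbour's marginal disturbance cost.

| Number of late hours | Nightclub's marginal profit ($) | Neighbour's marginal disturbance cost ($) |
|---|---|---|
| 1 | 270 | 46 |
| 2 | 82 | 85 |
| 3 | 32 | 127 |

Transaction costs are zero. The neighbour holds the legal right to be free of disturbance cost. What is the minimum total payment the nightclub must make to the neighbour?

Efficient level: marginal profit ≥ marginal disturbance cost through level 1, so k* = 1.
With the neighbour holding the right, the nightclub must at least compensate total damage at k*: 46 = 46.

$46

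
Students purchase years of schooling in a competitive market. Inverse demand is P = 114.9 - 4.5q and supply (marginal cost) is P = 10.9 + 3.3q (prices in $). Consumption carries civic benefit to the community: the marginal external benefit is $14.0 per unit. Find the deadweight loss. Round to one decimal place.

DWL = $12.6

Market equilibrium (private): 10.9 + 3.3q = 114.9 - 4.5q → q_m = 13.3333.
Social marginal benefit = demand + MEB = 128.9 - 4.5q.
Set SMB = MC: 128.9 - 4.5q = 10.9 + 3.3q → q* = 15.1282.
The welfare-loss triangle has base |q_m − q*| and height MEB(q_m) (the vertical gap between SMB and MC is zero at q* and MEB at q_m).
DWL = ½ × 1.7949 × 14.0000 = 12.5643.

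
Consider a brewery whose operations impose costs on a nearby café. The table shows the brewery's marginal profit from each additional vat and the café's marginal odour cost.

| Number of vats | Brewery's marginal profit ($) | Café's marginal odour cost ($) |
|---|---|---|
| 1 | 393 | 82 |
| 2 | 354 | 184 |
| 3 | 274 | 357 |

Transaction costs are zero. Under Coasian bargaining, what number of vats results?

2

Bargaining reaches the level where marginal profit last exceeds marginal odour cost.
That holds through level 2 (354 ≥ 184) but not at 3 (274 < 357).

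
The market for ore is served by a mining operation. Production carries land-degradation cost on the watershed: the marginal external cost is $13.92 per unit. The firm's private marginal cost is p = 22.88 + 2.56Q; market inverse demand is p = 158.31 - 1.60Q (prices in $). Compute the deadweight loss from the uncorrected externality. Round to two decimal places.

Market equilibrium (private): 22.88 + 2.56Q = 158.31 - 1.60Q → Q_m = 32.5553.
Social marginal cost = private MC + MEC = 36.80 + 2.56Q.
Set SMC = demand: 36.80 + 2.56Q = 158.31 - 1.60Q → Q* = 29.2091.
Height of the DWL triangle at Q_m is SMC(Q_m) − demand(Q_m) = MEC(Q_m) = 13.9200.
DWL = ½ × 3.3462 × 13.9200 = 23.2896.

DWL = $23.29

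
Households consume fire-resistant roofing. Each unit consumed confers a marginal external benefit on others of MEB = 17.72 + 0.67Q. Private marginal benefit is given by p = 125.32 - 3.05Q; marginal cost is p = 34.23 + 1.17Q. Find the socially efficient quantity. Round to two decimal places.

Q* = 30.65

Social marginal benefit = demand + MEB = 143.04 - 2.38Q.
Set SMB = MC: 143.04 - 2.38Q = 34.23 + 1.17Q → Q* = 30.6507.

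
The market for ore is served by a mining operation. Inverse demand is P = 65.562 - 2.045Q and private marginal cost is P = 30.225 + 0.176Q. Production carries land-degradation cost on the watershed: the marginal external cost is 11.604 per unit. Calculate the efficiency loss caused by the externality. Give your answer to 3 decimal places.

DWL = 30.314

Market equilibrium (private): 30.225 + 0.176Q = 65.562 - 2.045Q → Q_m = 15.9104.
Social marginal cost = private MC + MEC = 41.829 + 0.176Q.
Set SMC = demand: 41.829 + 0.176Q = 65.562 - 2.045Q → Q* = 10.6857.
Height of the DWL triangle at Q_m is SMC(Q_m) − demand(Q_m) = MEC(Q_m) = 11.6040.
DWL = ½ × 5.2247 × 11.6040 = 30.3137.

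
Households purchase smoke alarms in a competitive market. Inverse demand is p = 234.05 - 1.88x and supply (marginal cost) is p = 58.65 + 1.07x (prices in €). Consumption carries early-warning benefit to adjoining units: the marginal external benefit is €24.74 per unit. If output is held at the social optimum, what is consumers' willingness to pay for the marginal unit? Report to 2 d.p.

Social marginal benefit = demand + MEB = 258.79 - 1.88x.
Set SMB = MC: 258.79 - 1.88x = 58.65 + 1.07x → x* = 67.8441.
Consumer price on the demand curve at x*: 234.05 − 1.88×67.8441 = 106.5031.

P = €106.50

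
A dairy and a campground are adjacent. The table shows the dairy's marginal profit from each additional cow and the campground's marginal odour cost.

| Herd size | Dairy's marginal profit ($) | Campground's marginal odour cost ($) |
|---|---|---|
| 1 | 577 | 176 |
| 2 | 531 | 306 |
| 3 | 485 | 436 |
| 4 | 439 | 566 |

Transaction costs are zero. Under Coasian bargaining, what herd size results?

3

Bargaining reaches the level where marginal profit last exceeds marginal odour cost.
That holds through level 3 (485 ≥ 436) but not at 4 (439 < 566).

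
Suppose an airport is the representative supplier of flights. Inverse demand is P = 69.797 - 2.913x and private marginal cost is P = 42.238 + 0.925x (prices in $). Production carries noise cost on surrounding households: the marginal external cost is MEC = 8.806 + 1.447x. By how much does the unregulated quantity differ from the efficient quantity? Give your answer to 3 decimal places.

3.632 units

Market equilibrium (private): 42.238 + 0.925x = 69.797 - 2.913x → x_m = 7.1806.
Social marginal cost = private MC + MEC = 51.044 + 2.372x.
Set SMC = demand: 51.044 + 2.372x = 69.797 - 2.913x → x* = 3.5483.
Gap = |7.1806 − 3.5483| = 3.6323.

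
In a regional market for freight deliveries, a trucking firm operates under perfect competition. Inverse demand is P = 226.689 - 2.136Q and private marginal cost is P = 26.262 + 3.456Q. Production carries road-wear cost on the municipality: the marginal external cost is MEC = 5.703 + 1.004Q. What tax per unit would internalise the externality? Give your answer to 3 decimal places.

tax = 35.343 per unit

Social marginal cost = private MC + MEC = 31.965 + 4.460Q.
Set SMC = demand: 31.965 + 4.460Q = 226.689 - 2.136Q → Q* = 29.5215.
The Pigouvian tax equals MEC at Q*: 5.703 + 1.004×29.5215 = 35.3426.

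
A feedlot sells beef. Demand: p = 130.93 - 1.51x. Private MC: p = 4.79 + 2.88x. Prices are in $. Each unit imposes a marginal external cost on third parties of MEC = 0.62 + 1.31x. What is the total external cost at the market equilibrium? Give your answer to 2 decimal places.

$558.59

Market equilibrium (private): 4.79 + 2.88x = 130.93 - 1.51x → x_m = 28.7335.
Total external cost = ∫₀^{x_m} (0.62 + 1.31x) dx = 0.62×28.7335 + ½×1.31×28.7335² = 558.5920.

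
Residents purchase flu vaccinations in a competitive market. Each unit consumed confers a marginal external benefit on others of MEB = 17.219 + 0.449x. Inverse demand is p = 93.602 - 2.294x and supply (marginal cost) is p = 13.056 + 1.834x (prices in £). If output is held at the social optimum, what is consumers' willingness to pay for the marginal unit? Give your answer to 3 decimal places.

P = £32.642

Social marginal benefit = demand + MEB = 110.821 - 1.845x.
Set SMB = MC: 110.821 - 1.845x = 13.056 + 1.834x → x* = 26.5738.
Consumer price on the demand curve at x*: 93.602 − 2.294×26.5738 = 32.6417.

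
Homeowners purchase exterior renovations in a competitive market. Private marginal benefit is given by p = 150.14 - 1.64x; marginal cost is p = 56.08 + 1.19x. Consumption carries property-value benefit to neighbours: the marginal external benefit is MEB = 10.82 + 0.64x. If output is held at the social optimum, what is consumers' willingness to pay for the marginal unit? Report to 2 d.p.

P = 71.60

Social marginal benefit = demand + MEB = 160.96 - x.
Set SMB = MC: 160.96 - x = 56.08 + 1.19x → x* = 47.8904.
Consumer price on the demand curve at x*: 150.14 − 1.64×47.8904 = 71.5997.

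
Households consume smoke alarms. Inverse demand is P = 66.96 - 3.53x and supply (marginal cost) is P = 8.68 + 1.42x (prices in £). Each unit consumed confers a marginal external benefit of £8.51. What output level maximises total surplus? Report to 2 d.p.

x* = 13.49

Social marginal benefit = demand + MEB = 75.47 - 3.53x.
Set SMB = MC: 75.47 - 3.53x = 8.68 + 1.42x → x* = 13.4929.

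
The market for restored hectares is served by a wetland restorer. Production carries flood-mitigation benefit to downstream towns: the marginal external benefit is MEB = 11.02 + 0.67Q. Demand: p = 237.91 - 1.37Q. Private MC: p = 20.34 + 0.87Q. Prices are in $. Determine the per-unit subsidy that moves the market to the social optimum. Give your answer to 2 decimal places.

subsidy = $108.57 per unit

Social marginal cost = private MC − MEB = 9.32 + 0.20Q.
Set SMC = demand: 9.32 + 0.20Q = 237.91 - 1.37Q → Q* = 145.5987.
The Pigouvian subsidy equals MEB at Q*: 11.02 + 0.67×145.5987 = 108.5711.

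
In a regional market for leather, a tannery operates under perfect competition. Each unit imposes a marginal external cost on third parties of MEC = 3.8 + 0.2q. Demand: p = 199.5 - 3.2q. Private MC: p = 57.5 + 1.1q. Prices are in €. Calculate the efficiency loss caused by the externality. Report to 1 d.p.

Market equilibrium (private): 57.5 + 1.1q = 199.5 - 3.2q → q_m = 33.0233.
Social marginal cost = private MC + MEC = 61.3 + 1.3q.
Set SMC = demand: 61.3 + 1.3q = 199.5 - 3.2q → q* = 30.7111.
The loss is the area between SMC and demand from q* to q_m; with linear curves that's a triangle of height MEC(q_m).
DWL = ½ × 2.3122 × 10.4047 = 12.0289.

DWL = €12.0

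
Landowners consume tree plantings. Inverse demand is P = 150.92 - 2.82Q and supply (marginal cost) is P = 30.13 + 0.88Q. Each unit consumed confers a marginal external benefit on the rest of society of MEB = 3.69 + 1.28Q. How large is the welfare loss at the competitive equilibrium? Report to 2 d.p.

DWL = 427.30

Market equilibrium (private): 30.13 + 0.88Q = 150.92 - 2.82Q → Q_m = 32.6459.
Social marginal benefit = demand + MEB = 154.61 - 1.54Q.
Set SMB = MC: 154.61 - 1.54Q = 30.13 + 0.88Q → Q* = 51.4380.
The welfare-loss triangle has base |Q_m − Q*| and height MEB(Q_m) (the vertical gap between SMB and MC is zero at Q* and MEB at Q_m).
DWL = ½ × 18.7921 × 45.4768 = 427.3023.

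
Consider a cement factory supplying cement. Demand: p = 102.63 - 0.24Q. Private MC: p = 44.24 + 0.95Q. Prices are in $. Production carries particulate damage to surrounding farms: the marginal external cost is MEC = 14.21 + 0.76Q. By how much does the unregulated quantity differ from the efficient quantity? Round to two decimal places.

26.41 units

Market equilibrium (private): 44.24 + 0.95Q = 102.63 - 0.24Q → Q_m = 49.0672.
Social marginal cost = private MC + MEC = 58.45 + 1.71Q.
Set SMC = demand: 58.45 + 1.71Q = 102.63 - 0.24Q → Q* = 22.6564.
Gap = |49.0672 − 22.6564| = 26.4108.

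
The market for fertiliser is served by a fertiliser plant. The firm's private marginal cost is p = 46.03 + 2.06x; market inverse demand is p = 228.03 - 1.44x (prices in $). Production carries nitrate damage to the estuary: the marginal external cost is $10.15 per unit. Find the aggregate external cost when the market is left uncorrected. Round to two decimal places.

$527.80

Market equilibrium (private): 46.03 + 2.06x = 228.03 - 1.44x → x_m = 52.0000.
Total external cost = MEC × x_m = 10.15 × 52.0000 = 527.8000.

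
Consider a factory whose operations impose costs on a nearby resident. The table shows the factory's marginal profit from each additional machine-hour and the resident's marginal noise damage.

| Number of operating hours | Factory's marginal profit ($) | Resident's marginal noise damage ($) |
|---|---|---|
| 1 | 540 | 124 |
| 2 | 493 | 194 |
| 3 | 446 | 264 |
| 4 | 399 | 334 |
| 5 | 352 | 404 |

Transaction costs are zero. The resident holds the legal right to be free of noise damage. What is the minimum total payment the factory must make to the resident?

$916

Efficient level: marginal profit ≥ marginal noise damage through level 4, so k* = 4.
With the resident holding the right, the factory must at least compensate total damage at k*: 124 + 194 + 264 + 334 = 916.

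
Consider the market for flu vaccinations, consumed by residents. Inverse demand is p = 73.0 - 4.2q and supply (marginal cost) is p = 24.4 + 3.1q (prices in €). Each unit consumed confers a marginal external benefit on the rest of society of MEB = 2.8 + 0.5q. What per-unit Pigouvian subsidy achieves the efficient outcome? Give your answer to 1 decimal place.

Social marginal benefit = demand + MEB = 75.8 - 3.7q.
Set SMB = MC: 75.8 - 3.7q = 24.4 + 3.1q → q* = 7.5588.
The Pigouvian subsidy equals MEB at q*: 2.8 + 0.5×7.5588 = 6.5794.

subsidy = €6.6 per unit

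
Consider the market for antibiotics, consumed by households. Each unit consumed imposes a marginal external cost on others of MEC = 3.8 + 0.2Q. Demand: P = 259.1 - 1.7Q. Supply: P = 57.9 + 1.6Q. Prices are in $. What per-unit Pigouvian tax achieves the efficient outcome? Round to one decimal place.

tax = $15.1 per unit

Social marginal benefit = demand − MEC = 255.3 - 1.9Q.
Set SMB = MC: 255.3 - 1.9Q = 57.9 + 1.6Q → Q* = 56.4000.
The Pigouvian tax equals MEC at Q*: 3.8 + 0.2×56.4000 = 15.0800.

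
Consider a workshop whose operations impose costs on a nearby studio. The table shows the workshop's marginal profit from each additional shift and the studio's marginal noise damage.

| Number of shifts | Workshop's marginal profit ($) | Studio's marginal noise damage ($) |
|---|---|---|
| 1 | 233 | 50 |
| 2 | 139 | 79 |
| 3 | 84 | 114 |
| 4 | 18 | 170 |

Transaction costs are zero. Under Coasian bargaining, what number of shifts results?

Bargaining reaches the level where marginal profit last exceeds marginal noise damage.
That holds through level 2 (139 ≥ 79) but not at 3 (84 < 114).

2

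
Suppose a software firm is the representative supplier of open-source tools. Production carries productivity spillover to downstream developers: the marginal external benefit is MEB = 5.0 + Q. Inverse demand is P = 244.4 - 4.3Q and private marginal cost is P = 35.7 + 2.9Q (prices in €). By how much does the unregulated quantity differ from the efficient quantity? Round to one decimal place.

Market equilibrium (private): 35.7 + 2.9Q = 244.4 - 4.3Q → Q_m = 28.9861.
Social marginal cost = private MC − MEB = 30.7 + 1.9Q.
Set SMC = demand: 30.7 + 1.9Q = 244.4 - 4.3Q → Q* = 34.4677.
Gap = |28.9861 − 34.4677| = 5.4816.

5.5 units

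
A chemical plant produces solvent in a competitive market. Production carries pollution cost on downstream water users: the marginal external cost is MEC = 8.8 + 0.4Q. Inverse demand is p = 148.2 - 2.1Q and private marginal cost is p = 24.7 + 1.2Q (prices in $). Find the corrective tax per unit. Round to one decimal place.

tax = $21.2 per unit

Social marginal cost = private MC + MEC = 33.5 + 1.6Q.
Set SMC = demand: 33.5 + 1.6Q = 148.2 - 2.1Q → Q* = 31.0000.
The Pigouvian tax equals MEC at Q*: 8.8 + 0.4×31.0000 = 21.2000.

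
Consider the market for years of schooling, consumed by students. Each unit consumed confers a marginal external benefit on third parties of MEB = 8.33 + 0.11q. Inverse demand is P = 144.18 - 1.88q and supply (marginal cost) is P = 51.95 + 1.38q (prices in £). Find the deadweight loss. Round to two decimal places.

Market equilibrium (private): 51.95 + 1.38q = 144.18 - 1.88q → q_m = 28.2914.
Social marginal benefit = demand + MEB = 152.51 - 1.77q.
Set SMB = MC: 152.51 - 1.77q = 51.95 + 1.38q → q* = 31.9238.
The loss is the area between SMB and MC from q* to q_m; with linear curves that's a triangle of height MEB(q_m).
DWL = ½ × 3.6324 × 11.4421 = 20.7811.

DWL = £20.78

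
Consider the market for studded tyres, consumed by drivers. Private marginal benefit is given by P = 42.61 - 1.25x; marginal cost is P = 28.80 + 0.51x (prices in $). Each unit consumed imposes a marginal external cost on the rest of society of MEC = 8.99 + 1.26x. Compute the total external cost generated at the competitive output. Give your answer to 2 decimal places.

$109.33

Market equilibrium (private): 28.80 + 0.51x = 42.61 - 1.25x → x_m = 7.8466.
Total external cost = ∫₀^{x_m} (8.99 + 1.26x) dx = 8.99×7.8466 + ½×1.26×7.8466² = 109.3295.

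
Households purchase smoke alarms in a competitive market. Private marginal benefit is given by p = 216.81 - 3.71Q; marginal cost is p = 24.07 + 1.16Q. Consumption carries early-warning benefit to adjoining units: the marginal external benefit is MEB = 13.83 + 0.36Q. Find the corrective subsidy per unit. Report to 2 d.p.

subsidy = 30.32 per unit

Social marginal benefit = demand + MEB = 230.64 - 3.35Q.
Set SMB = MC: 230.64 - 3.35Q = 24.07 + 1.16Q → Q* = 45.8027.
The Pigouvian subsidy equals MEB at Q*: 13.83 + 0.36×45.8027 = 30.3190.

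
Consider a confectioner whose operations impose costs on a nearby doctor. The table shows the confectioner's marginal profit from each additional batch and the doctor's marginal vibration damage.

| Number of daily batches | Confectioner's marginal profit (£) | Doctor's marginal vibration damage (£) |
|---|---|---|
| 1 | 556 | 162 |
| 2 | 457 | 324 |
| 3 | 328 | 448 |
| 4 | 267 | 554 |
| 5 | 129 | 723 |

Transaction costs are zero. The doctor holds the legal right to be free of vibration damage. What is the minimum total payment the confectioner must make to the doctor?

Efficient level: marginal profit ≥ marginal vibration damage through level 2, so k* = 2.
With the doctor holding the right, the confectioner must at least compensate total damage at k*: 162 + 324 = 486.

£486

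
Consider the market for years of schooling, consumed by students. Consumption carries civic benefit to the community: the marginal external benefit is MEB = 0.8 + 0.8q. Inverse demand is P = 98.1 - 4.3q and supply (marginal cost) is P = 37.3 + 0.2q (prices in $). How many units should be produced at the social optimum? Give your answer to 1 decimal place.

q* = 16.6

Social marginal benefit = demand + MEB = 98.9 - 3.5q.
Set SMB = MC: 98.9 - 3.5q = 37.3 + 0.2q → q* = 16.6486.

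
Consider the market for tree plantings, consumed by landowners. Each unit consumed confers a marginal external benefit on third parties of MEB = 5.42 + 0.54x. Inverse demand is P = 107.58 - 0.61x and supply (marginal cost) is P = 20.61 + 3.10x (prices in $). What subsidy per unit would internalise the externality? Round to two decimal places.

Social marginal benefit = demand + MEB = 113.00 - 0.07x.
Set SMB = MC: 113.00 - 0.07x = 20.61 + 3.10x → x* = 29.1451.
The Pigouvian subsidy equals MEB at x*: 5.42 + 0.54×29.1451 = 21.1584.

subsidy = $21.16 per unit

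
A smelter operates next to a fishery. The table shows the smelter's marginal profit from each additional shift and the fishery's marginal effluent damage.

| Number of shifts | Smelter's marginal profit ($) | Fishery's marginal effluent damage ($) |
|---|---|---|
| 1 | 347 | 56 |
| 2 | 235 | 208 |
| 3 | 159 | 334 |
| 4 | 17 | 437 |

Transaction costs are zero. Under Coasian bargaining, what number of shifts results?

2

Bargaining reaches the level where marginal profit last exceeds marginal effluent damage.
That holds through level 2 (235 ≥ 208) but not at 3 (159 < 334).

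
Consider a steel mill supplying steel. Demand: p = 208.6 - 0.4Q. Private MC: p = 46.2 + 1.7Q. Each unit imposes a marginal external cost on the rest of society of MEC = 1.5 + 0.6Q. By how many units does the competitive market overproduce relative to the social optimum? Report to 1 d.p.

17.7 units

Market equilibrium (private): 46.2 + 1.7Q = 208.6 - 0.4Q → Q_m = 77.3333.
Social marginal cost = private MC + MEC = 47.7 + 2.3Q.
Set SMC = demand: 47.7 + 2.3Q = 208.6 - 0.4Q → Q* = 59.5926.
Gap = |77.3333 − 59.5926| = 17.7407.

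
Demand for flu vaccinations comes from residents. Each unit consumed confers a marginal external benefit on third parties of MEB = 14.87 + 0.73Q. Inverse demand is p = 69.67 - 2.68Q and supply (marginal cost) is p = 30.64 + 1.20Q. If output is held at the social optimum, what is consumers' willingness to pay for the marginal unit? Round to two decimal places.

P = 23.81

Social marginal benefit = demand + MEB = 84.54 - 1.95Q.
Set SMB = MC: 84.54 - 1.95Q = 30.64 + 1.20Q → Q* = 17.1111.
Consumer price on the demand curve at Q*: 69.67 − 2.68×17.1111 = 23.8123.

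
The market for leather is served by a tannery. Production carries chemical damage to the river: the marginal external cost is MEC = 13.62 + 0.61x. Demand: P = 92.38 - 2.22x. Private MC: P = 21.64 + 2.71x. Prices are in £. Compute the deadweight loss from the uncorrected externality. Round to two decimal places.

DWL = £45.18

Market equilibrium (private): 21.64 + 2.71x = 92.38 - 2.22x → x_m = 14.3489.
Social marginal cost = private MC + MEC = 35.26 + 3.32x.
Set SMC = demand: 35.26 + 3.32x = 92.38 - 2.22x → x* = 10.3105.
Height of the DWL triangle at x_m is SMC(x_m) − demand(x_m) = MEC(x_m) = 22.3728.
DWL = ½ × 4.0384 × 22.3728 = 45.1752.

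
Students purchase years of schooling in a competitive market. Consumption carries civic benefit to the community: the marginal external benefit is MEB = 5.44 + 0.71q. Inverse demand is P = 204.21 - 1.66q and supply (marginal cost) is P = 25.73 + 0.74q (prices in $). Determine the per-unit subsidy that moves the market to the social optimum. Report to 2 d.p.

subsidy = $82.71 per unit

Social marginal benefit = demand + MEB = 209.65 - 0.95q.
Set SMB = MC: 209.65 - 0.95q = 25.73 + 0.74q → q* = 108.8284.
The Pigouvian subsidy equals MEB at q*: 5.44 + 0.71×108.8284 = 82.7082.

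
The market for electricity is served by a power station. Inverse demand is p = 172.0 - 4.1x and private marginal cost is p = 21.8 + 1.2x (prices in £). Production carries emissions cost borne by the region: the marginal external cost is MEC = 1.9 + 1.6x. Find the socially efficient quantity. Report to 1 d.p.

x* = 21.5

Social marginal cost = private MC + MEC = 23.7 + 2.8x.
Set SMC = demand: 23.7 + 2.8x = 172.0 - 4.1x → x* = 21.4928.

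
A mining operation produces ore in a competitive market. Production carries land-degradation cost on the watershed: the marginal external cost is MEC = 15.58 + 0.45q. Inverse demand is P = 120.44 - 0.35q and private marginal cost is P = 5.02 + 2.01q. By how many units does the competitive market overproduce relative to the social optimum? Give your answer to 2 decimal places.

13.38 units

Market equilibrium (private): 5.02 + 2.01q = 120.44 - 0.35q → q_m = 48.9068.
Social marginal cost = private MC + MEC = 20.60 + 2.46q.
Set SMC = demand: 20.60 + 2.46q = 120.44 - 0.35q → q* = 35.5302.
Gap = |48.9068 − 35.5302| = 13.3766.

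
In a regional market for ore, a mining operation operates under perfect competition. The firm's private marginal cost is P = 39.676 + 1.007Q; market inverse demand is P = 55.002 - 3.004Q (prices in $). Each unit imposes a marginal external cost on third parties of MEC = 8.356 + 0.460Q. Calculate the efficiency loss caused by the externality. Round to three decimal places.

DWL = $11.439

Market equilibrium (private): 39.676 + 1.007Q = 55.002 - 3.004Q → Q_m = 3.8210.
Social marginal cost = private MC + MEC = 48.032 + 1.467Q.
Set SMC = demand: 48.032 + 1.467Q = 55.002 - 3.004Q → Q* = 1.5589.
Between Q* and Q_m the wedge SMC − demand runs linearly from 0 to MEC(Q_m), so the loss is a triangle.
DWL = ½ × 2.2621 × 10.1137 = 11.4391.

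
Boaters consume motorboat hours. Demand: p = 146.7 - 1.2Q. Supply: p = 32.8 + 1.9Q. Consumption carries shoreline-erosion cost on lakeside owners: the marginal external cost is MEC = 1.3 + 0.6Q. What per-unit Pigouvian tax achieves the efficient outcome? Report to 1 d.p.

Social marginal benefit = demand − MEC = 145.4 - 1.8Q.
Set SMB = MC: 145.4 - 1.8Q = 32.8 + 1.9Q → Q* = 30.4324.
The Pigouvian tax equals MEC at Q*: 1.3 + 0.6×30.4324 = 19.5594.

tax = 19.6 per unit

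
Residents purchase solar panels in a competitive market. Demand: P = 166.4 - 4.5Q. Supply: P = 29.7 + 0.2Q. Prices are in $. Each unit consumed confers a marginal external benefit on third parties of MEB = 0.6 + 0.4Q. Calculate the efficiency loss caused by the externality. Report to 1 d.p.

Market equilibrium (private): 29.7 + 0.2Q = 166.4 - 4.5Q → Q_m = 29.0851.
Social marginal benefit = demand + MEB = 167.0 - 4.1Q.
Set SMB = MC: 167.0 - 4.1Q = 29.7 + 0.2Q → Q* = 31.9302.
Between Q* and Q_m the wedge SMB − MC runs linearly from 0 to MEB(Q_m), so the loss is a triangle.
DWL = ½ × 2.8451 × 12.2340 = 17.4035.

DWL = $17.4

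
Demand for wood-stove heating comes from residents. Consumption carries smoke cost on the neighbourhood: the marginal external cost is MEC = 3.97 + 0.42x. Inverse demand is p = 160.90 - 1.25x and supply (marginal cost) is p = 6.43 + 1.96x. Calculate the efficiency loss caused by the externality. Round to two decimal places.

DWL = 80.54

Market equilibrium (private): 6.43 + 1.96x = 160.90 - 1.25x → x_m = 48.1215.
Social marginal benefit = demand − MEC = 156.93 - 1.67x.
Set SMB = MC: 156.93 - 1.67x = 6.43 + 1.96x → x* = 41.4601.
Height of the DWL triangle at x_m is MC(x_m) − SMB(x_m) = MEC(x_m) = 24.1810.
DWL = ½ × 6.6614 × 24.1810 = 80.5397.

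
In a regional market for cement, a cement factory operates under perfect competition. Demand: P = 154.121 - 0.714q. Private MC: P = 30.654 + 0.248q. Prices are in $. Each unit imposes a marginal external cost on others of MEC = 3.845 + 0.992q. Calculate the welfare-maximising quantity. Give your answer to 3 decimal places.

q* = 61.219

Social marginal cost = private MC + MEC = 34.499 + 1.240q.
Set SMC = demand: 34.499 + 1.240q = 154.121 - 0.714q → q* = 61.2190.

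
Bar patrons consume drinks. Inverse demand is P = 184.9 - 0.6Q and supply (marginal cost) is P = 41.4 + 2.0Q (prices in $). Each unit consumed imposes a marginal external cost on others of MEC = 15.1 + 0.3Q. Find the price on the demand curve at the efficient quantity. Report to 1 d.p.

P = $158.3

Social marginal benefit = demand − MEC = 169.8 - 0.9Q.
Set SMB = MC: 169.8 - 0.9Q = 41.4 + 2.0Q → Q* = 44.2759.
Consumer price on the demand curve at Q*: 184.9 − 0.6×44.2759 = 158.3345.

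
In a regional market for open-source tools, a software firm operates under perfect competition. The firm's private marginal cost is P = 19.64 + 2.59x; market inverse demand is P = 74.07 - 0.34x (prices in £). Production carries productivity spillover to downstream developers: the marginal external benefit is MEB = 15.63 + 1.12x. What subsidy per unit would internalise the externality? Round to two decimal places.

Social marginal cost = private MC − MEB = 4.01 + 1.47x.
Set SMC = demand: 4.01 + 1.47x = 74.07 - 0.34x → x* = 38.7072.
The Pigouvian subsidy equals MEB at x*: 15.63 + 1.12×38.7072 = 58.9821.

subsidy = £58.98 per unit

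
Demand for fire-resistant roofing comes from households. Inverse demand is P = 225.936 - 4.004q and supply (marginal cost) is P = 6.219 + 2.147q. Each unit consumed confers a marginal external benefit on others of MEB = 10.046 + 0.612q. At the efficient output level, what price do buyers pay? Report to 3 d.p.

P = 59.846

Social marginal benefit = demand + MEB = 235.982 - 3.392q.
Set SMB = MC: 235.982 - 3.392q = 6.219 + 2.147q → q* = 41.4810.
Consumer price on the demand curve at q*: 225.936 − 4.004×41.4810 = 59.8461.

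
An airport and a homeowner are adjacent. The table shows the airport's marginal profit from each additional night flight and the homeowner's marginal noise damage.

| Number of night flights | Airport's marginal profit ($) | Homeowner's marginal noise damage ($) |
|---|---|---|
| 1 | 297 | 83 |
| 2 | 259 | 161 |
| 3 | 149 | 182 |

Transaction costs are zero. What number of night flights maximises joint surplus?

2

Bargaining reaches the level where marginal profit last exceeds marginal noise damage.
That holds through level 2 (259 ≥ 161) but not at 3 (149 < 182).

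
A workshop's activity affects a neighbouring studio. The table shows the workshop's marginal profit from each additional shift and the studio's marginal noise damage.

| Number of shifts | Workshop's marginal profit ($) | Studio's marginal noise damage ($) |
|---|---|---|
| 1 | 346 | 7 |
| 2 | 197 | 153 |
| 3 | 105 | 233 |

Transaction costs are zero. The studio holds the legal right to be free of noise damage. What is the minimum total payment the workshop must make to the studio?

Efficient level: marginal profit ≥ marginal noise damage through level 2, so k* = 2.
With the studio holding the right, the workshop must at least compensate total damage at k*: 7 + 153 = 160.

$160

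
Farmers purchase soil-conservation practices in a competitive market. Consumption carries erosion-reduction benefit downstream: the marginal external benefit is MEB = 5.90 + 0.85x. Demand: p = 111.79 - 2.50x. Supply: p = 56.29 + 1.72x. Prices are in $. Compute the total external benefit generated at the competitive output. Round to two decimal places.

Market equilibrium (private): 56.29 + 1.72x = 111.79 - 2.50x → x_m = 13.1517.
Total external benefit = ∫₀^{x_m} (5.90 + 0.85x) dx = 5.90×13.1517 + ½×0.85×13.1517² = 151.1061.

$151.11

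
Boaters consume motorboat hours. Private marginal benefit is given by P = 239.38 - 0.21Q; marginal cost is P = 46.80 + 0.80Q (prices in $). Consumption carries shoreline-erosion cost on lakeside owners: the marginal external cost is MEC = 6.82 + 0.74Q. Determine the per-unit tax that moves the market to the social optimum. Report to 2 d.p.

tax = $85.37 per unit

Social marginal benefit = demand − MEC = 232.56 - 0.95Q.
Set SMB = MC: 232.56 - 0.95Q = 46.80 + 0.80Q → Q* = 106.1486.
The Pigouvian tax equals MEC at Q*: 6.82 + 0.74×106.1486 = 85.3700.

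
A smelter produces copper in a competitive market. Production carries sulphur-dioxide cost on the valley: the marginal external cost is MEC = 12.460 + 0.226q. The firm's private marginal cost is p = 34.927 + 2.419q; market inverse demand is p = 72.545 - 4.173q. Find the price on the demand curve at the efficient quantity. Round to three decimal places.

Social marginal cost = private MC + MEC = 47.387 + 2.645q.
Set SMC = demand: 47.387 + 2.645q = 72.545 - 4.173q → q* = 3.6899.
Consumer price on the demand curve at q*: 72.545 − 4.173×3.6899 = 57.1470.

P = 57.147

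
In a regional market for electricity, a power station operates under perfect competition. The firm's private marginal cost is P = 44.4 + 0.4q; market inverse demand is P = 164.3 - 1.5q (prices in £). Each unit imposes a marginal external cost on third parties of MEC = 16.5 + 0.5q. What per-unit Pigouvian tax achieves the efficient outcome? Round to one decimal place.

Social marginal cost = private MC + MEC = 60.9 + 0.9q.
Set SMC = demand: 60.9 + 0.9q = 164.3 - 1.5q → q* = 43.0833.
The Pigouvian tax equals MEC at q*: 16.5 + 0.5×43.0833 = 38.0417.

tax = £38.0 per unit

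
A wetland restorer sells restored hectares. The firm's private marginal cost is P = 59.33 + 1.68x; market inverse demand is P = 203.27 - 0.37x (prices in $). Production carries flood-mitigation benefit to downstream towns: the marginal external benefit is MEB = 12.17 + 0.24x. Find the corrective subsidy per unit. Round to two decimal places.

subsidy = $32.87 per unit

Social marginal cost = private MC − MEB = 47.16 + 1.44x.
Set SMC = demand: 47.16 + 1.44x = 203.27 - 0.37x → x* = 86.2486.
The Pigouvian subsidy equals MEB at x*: 12.17 + 0.24×86.2486 = 32.8697.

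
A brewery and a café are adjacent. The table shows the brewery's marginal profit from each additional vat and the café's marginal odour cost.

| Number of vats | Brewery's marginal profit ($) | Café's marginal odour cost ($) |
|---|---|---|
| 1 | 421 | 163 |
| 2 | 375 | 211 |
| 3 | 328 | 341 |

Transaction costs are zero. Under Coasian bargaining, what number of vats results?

2

Bargaining reaches the level where marginal profit last exceeds marginal odour cost.
That holds through level 2 (375 ≥ 211) but not at 3 (328 < 341).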